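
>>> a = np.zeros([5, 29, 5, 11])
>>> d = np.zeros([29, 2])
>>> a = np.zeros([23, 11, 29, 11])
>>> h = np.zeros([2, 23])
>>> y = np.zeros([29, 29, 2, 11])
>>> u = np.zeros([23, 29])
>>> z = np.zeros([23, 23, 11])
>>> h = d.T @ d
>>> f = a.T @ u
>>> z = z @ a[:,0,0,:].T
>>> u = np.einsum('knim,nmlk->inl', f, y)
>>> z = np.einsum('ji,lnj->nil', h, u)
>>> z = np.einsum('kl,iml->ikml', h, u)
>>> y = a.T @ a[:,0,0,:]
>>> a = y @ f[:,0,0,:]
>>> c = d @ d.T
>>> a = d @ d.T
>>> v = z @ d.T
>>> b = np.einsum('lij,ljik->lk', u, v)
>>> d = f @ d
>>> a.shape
(29, 29)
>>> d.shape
(11, 29, 11, 2)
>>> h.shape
(2, 2)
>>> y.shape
(11, 29, 11, 11)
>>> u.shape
(11, 29, 2)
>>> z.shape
(11, 2, 29, 2)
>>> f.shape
(11, 29, 11, 29)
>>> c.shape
(29, 29)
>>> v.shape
(11, 2, 29, 29)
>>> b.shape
(11, 29)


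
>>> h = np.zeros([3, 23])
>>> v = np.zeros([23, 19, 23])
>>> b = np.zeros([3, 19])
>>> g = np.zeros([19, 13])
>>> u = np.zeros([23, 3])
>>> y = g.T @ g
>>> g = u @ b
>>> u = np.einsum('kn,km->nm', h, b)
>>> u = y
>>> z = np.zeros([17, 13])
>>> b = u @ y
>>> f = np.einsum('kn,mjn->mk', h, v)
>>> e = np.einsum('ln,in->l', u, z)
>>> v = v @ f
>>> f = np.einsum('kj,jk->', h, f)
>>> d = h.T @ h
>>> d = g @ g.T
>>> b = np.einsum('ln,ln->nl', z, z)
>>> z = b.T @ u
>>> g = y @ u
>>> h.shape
(3, 23)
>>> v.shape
(23, 19, 3)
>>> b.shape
(13, 17)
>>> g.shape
(13, 13)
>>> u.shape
(13, 13)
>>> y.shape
(13, 13)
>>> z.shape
(17, 13)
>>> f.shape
()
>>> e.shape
(13,)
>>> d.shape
(23, 23)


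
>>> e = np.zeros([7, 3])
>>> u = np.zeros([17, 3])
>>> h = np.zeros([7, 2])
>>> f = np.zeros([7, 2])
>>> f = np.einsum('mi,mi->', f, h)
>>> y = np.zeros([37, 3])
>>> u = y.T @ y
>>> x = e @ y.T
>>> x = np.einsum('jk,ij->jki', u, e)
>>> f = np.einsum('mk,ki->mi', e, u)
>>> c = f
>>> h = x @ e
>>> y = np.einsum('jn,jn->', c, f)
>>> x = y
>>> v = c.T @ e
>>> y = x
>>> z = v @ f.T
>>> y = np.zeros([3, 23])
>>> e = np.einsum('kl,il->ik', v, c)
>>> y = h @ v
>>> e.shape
(7, 3)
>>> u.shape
(3, 3)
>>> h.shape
(3, 3, 3)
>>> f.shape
(7, 3)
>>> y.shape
(3, 3, 3)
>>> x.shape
()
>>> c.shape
(7, 3)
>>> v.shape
(3, 3)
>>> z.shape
(3, 7)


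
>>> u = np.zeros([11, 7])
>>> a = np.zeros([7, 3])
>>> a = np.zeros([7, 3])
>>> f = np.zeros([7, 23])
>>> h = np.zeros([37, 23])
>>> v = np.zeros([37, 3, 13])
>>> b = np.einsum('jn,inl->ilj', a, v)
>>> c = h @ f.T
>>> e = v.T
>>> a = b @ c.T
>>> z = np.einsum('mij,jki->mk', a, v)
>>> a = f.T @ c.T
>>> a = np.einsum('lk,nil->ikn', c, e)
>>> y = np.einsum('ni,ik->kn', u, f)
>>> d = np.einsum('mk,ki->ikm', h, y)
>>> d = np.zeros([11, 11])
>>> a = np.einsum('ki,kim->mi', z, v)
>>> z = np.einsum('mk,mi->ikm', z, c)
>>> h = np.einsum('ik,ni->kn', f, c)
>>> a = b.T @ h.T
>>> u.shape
(11, 7)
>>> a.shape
(7, 13, 23)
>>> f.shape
(7, 23)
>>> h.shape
(23, 37)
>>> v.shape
(37, 3, 13)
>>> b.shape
(37, 13, 7)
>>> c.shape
(37, 7)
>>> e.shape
(13, 3, 37)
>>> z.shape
(7, 3, 37)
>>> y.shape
(23, 11)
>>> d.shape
(11, 11)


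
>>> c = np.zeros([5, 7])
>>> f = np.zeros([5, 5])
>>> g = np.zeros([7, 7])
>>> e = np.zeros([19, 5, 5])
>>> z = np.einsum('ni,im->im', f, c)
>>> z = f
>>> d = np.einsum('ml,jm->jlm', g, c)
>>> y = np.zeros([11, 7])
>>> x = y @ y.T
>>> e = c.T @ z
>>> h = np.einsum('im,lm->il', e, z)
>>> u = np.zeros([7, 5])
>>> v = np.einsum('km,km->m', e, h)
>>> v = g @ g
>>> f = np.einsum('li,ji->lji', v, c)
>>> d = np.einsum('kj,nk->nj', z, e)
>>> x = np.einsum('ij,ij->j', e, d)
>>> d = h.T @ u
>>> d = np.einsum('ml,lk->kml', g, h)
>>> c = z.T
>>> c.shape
(5, 5)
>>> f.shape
(7, 5, 7)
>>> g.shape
(7, 7)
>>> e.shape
(7, 5)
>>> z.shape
(5, 5)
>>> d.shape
(5, 7, 7)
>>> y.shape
(11, 7)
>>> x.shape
(5,)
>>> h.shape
(7, 5)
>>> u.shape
(7, 5)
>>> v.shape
(7, 7)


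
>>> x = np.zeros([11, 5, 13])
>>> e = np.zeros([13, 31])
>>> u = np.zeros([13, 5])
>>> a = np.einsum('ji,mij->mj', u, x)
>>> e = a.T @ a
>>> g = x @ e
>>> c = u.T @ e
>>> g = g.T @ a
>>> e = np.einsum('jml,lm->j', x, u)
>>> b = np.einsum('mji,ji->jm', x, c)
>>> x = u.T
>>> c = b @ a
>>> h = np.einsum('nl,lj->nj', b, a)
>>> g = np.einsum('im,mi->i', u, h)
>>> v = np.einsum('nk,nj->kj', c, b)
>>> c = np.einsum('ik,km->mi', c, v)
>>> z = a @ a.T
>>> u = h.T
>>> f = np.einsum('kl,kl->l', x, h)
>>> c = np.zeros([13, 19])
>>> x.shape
(5, 13)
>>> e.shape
(11,)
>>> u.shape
(13, 5)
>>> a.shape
(11, 13)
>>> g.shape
(13,)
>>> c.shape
(13, 19)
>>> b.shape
(5, 11)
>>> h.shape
(5, 13)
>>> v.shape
(13, 11)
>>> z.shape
(11, 11)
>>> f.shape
(13,)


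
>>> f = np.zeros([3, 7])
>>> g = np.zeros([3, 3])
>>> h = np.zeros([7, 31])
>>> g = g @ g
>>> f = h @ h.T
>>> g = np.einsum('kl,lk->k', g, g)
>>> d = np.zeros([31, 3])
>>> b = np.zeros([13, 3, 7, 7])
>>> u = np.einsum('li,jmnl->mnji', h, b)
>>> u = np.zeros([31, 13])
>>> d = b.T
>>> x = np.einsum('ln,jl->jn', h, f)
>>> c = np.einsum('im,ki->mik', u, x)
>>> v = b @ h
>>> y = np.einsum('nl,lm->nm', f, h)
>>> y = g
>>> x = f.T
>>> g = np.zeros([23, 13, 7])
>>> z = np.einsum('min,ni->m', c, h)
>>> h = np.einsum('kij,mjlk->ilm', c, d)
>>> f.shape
(7, 7)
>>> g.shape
(23, 13, 7)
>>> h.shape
(31, 3, 7)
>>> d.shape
(7, 7, 3, 13)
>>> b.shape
(13, 3, 7, 7)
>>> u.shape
(31, 13)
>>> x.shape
(7, 7)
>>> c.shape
(13, 31, 7)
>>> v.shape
(13, 3, 7, 31)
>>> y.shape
(3,)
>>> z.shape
(13,)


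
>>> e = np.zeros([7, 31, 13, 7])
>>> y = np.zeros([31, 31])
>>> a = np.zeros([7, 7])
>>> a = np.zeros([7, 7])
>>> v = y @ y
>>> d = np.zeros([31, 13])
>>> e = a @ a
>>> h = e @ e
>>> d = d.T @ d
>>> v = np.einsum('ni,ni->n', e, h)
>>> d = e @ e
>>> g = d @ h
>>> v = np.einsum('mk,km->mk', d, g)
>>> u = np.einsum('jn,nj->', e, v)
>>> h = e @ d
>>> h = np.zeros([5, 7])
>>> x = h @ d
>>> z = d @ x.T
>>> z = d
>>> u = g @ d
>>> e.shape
(7, 7)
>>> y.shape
(31, 31)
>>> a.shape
(7, 7)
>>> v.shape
(7, 7)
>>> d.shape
(7, 7)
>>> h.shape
(5, 7)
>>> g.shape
(7, 7)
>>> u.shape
(7, 7)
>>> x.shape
(5, 7)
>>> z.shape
(7, 7)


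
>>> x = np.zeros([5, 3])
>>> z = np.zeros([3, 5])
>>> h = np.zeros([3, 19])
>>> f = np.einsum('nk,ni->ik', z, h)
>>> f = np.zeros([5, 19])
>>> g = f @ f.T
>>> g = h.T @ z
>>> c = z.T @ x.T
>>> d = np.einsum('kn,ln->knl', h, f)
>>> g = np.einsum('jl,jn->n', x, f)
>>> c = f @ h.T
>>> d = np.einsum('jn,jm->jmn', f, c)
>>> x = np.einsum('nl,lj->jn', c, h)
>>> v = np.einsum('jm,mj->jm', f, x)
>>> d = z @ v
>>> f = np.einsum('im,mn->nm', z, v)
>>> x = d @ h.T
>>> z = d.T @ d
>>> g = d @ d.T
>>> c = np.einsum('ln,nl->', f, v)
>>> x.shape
(3, 3)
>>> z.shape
(19, 19)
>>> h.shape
(3, 19)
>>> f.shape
(19, 5)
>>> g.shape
(3, 3)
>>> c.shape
()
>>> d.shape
(3, 19)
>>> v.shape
(5, 19)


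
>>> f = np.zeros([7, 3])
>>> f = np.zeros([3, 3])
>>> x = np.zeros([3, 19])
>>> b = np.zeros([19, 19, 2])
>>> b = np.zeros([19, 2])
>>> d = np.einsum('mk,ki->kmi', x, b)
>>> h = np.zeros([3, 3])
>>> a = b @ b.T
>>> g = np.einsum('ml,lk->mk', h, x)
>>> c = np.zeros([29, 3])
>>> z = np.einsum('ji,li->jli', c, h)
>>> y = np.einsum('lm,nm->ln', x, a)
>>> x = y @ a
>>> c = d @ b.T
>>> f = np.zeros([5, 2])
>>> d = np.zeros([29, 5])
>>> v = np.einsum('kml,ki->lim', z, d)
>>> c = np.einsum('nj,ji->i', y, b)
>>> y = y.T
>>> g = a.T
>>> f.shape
(5, 2)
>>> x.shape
(3, 19)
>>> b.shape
(19, 2)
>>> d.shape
(29, 5)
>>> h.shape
(3, 3)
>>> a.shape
(19, 19)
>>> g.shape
(19, 19)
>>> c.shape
(2,)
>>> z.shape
(29, 3, 3)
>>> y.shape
(19, 3)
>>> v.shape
(3, 5, 3)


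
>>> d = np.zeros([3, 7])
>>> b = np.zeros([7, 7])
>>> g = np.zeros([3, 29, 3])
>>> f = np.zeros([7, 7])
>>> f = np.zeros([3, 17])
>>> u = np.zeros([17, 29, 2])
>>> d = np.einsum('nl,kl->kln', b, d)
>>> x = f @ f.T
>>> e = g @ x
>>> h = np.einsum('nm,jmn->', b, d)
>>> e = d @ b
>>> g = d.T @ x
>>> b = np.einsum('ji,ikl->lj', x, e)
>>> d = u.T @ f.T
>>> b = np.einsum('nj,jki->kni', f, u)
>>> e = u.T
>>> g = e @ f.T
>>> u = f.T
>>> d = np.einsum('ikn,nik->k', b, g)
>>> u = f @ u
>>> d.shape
(3,)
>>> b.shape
(29, 3, 2)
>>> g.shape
(2, 29, 3)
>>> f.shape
(3, 17)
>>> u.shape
(3, 3)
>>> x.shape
(3, 3)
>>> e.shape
(2, 29, 17)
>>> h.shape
()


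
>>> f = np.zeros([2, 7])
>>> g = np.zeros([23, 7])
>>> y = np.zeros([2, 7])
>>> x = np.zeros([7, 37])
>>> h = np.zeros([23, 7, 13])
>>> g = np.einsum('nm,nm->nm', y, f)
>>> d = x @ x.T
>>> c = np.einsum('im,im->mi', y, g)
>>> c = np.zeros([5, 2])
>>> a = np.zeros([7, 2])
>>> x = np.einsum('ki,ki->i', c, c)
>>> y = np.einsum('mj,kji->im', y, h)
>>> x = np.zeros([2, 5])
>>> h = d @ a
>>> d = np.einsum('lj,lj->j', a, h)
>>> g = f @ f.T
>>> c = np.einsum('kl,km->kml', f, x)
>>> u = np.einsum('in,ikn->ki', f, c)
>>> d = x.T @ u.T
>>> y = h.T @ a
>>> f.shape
(2, 7)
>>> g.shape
(2, 2)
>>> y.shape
(2, 2)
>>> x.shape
(2, 5)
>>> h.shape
(7, 2)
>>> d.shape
(5, 5)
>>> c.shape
(2, 5, 7)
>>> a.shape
(7, 2)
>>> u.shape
(5, 2)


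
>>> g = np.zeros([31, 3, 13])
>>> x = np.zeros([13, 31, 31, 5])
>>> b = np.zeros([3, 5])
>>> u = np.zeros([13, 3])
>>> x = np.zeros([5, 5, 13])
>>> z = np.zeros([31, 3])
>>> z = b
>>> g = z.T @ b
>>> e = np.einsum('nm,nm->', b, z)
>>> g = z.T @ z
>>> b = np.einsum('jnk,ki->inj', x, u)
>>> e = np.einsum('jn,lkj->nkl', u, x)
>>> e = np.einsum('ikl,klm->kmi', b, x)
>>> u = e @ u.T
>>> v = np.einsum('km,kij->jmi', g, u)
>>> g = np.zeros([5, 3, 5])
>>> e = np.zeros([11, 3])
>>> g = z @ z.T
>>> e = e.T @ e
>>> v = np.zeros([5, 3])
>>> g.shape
(3, 3)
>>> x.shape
(5, 5, 13)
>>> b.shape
(3, 5, 5)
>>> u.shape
(5, 13, 13)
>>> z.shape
(3, 5)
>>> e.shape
(3, 3)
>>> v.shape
(5, 3)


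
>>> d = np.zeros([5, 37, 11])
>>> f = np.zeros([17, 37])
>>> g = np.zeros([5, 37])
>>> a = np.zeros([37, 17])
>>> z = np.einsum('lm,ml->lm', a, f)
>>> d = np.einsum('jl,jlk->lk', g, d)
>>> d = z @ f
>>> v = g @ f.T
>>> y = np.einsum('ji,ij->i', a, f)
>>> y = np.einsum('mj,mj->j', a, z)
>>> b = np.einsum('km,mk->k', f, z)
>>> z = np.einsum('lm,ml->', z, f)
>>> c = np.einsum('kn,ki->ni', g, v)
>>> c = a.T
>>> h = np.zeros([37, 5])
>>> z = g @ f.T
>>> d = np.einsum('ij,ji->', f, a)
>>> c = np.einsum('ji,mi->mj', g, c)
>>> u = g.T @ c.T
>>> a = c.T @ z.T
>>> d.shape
()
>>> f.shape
(17, 37)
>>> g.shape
(5, 37)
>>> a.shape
(5, 5)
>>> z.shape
(5, 17)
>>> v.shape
(5, 17)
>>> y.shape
(17,)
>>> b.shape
(17,)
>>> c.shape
(17, 5)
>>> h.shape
(37, 5)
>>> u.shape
(37, 17)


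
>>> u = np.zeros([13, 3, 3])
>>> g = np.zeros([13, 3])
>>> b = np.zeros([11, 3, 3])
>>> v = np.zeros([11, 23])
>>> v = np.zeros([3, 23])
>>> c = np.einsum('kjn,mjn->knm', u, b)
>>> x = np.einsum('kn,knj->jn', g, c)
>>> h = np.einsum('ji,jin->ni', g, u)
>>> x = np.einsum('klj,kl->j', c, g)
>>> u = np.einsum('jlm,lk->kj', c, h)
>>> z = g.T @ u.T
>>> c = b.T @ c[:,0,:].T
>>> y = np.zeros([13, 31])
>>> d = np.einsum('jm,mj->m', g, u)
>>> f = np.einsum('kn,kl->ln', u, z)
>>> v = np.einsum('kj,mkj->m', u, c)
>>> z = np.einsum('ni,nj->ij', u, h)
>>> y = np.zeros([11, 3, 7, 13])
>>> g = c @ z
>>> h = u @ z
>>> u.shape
(3, 13)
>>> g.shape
(3, 3, 3)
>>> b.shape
(11, 3, 3)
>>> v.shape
(3,)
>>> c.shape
(3, 3, 13)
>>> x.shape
(11,)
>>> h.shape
(3, 3)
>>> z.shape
(13, 3)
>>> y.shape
(11, 3, 7, 13)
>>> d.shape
(3,)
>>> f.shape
(3, 13)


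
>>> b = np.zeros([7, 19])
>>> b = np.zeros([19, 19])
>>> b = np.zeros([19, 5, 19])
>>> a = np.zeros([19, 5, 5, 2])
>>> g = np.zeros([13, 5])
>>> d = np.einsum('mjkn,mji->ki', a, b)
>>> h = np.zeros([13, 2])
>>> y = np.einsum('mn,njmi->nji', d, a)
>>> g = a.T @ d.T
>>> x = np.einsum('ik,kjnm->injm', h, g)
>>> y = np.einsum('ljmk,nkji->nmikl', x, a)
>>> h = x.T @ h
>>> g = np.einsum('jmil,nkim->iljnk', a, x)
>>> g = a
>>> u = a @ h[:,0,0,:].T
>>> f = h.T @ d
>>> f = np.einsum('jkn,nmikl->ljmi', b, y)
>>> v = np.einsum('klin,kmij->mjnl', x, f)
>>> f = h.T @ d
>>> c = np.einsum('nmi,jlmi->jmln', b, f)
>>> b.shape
(19, 5, 19)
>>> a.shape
(19, 5, 5, 2)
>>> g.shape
(19, 5, 5, 2)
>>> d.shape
(5, 19)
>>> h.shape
(5, 5, 5, 2)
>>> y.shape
(19, 5, 2, 5, 13)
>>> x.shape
(13, 5, 5, 5)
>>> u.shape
(19, 5, 5, 5)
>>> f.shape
(2, 5, 5, 19)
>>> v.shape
(19, 2, 5, 5)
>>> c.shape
(2, 5, 5, 19)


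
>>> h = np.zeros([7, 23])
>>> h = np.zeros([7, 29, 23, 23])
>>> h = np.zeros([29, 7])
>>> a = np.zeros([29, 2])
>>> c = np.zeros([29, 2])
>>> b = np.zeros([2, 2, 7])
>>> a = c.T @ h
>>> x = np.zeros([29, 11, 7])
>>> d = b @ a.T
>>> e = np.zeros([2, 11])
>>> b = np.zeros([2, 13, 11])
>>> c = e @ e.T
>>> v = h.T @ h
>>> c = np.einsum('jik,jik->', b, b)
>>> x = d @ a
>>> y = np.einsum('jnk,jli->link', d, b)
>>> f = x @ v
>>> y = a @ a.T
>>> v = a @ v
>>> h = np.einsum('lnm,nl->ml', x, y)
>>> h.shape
(7, 2)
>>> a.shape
(2, 7)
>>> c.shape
()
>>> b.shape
(2, 13, 11)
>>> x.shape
(2, 2, 7)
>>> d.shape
(2, 2, 2)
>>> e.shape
(2, 11)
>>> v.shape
(2, 7)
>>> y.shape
(2, 2)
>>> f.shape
(2, 2, 7)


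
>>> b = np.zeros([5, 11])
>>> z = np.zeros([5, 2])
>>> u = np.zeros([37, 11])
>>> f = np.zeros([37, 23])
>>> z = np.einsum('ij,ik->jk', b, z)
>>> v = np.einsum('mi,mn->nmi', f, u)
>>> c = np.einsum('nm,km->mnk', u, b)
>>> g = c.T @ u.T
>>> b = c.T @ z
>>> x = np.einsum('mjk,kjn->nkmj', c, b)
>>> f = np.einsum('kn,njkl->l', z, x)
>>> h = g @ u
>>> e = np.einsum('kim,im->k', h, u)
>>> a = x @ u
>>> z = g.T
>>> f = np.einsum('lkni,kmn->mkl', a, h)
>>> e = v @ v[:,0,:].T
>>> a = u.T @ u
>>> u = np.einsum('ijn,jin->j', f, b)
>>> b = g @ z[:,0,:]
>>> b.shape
(5, 37, 5)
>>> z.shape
(37, 37, 5)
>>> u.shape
(5,)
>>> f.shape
(37, 5, 2)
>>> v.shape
(11, 37, 23)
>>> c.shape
(11, 37, 5)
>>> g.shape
(5, 37, 37)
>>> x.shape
(2, 5, 11, 37)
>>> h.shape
(5, 37, 11)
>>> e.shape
(11, 37, 11)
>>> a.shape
(11, 11)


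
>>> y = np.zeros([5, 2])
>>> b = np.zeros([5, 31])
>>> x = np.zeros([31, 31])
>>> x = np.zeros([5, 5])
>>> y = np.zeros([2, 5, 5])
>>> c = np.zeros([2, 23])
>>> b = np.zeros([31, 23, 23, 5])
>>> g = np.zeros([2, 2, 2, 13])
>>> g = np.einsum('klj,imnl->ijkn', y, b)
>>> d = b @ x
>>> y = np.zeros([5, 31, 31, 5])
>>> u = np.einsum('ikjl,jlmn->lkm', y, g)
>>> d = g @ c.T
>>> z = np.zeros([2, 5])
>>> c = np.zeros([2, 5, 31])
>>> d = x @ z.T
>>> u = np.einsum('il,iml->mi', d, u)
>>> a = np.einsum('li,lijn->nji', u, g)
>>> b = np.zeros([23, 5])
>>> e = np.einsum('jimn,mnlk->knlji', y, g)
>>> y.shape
(5, 31, 31, 5)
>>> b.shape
(23, 5)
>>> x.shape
(5, 5)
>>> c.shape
(2, 5, 31)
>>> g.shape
(31, 5, 2, 23)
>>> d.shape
(5, 2)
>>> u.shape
(31, 5)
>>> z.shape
(2, 5)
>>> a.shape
(23, 2, 5)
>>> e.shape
(23, 5, 2, 5, 31)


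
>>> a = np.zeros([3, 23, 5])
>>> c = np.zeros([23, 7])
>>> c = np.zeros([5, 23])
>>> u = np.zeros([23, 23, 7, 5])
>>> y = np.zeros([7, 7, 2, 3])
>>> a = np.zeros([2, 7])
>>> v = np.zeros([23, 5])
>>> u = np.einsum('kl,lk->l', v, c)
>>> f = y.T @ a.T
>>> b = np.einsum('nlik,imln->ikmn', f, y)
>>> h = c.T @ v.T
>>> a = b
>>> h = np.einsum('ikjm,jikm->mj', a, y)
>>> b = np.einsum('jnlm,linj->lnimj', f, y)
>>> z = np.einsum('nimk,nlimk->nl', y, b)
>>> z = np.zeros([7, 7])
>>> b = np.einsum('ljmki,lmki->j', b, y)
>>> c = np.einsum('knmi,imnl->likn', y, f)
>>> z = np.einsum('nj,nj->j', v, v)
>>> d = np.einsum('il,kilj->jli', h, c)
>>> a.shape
(7, 2, 7, 3)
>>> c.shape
(2, 3, 7, 7)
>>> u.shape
(5,)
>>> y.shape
(7, 7, 2, 3)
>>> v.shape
(23, 5)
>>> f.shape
(3, 2, 7, 2)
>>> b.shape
(2,)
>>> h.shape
(3, 7)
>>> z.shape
(5,)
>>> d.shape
(7, 7, 3)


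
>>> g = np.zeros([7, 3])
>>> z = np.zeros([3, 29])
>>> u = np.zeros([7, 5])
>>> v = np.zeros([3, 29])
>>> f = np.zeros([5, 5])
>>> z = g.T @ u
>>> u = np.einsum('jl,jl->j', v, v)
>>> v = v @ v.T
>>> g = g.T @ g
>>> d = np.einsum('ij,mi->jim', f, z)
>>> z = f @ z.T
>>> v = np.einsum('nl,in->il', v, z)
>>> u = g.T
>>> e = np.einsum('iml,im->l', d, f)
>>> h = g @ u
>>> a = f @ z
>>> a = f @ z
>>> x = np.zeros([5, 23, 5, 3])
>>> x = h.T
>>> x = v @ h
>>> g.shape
(3, 3)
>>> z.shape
(5, 3)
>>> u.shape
(3, 3)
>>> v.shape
(5, 3)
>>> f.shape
(5, 5)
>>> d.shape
(5, 5, 3)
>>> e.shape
(3,)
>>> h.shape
(3, 3)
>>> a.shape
(5, 3)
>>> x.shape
(5, 3)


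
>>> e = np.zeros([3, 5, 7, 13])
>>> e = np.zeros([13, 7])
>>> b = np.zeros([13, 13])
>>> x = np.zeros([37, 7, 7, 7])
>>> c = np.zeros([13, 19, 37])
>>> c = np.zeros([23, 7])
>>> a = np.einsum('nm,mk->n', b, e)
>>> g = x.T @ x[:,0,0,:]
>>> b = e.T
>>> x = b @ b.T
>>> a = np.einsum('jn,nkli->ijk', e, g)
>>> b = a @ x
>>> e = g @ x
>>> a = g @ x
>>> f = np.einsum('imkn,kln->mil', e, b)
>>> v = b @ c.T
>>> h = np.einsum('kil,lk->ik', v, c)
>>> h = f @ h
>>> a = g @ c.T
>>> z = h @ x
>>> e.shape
(7, 7, 7, 7)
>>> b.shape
(7, 13, 7)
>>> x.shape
(7, 7)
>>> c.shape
(23, 7)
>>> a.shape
(7, 7, 7, 23)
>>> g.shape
(7, 7, 7, 7)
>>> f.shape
(7, 7, 13)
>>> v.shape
(7, 13, 23)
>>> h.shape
(7, 7, 7)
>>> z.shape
(7, 7, 7)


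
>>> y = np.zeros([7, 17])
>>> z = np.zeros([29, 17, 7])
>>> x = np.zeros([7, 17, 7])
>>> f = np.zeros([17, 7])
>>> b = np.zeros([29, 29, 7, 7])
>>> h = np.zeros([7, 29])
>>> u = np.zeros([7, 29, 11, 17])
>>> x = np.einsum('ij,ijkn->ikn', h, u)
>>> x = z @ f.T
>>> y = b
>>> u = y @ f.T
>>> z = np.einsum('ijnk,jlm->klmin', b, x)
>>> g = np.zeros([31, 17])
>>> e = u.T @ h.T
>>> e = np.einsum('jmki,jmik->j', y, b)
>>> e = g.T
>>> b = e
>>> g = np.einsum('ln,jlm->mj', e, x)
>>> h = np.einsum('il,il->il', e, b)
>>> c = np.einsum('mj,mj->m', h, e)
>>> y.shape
(29, 29, 7, 7)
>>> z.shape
(7, 17, 17, 29, 7)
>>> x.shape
(29, 17, 17)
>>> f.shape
(17, 7)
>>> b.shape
(17, 31)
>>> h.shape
(17, 31)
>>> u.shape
(29, 29, 7, 17)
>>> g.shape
(17, 29)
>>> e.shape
(17, 31)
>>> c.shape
(17,)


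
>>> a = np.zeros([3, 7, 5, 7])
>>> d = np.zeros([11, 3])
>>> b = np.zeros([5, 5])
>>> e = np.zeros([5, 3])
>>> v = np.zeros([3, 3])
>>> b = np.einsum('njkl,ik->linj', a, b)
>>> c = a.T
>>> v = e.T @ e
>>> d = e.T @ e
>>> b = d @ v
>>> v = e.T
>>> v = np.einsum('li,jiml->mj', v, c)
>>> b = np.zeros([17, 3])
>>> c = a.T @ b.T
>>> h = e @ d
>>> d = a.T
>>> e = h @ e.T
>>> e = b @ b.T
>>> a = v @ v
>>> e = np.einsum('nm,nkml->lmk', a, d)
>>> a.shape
(7, 7)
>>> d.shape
(7, 5, 7, 3)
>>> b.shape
(17, 3)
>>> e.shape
(3, 7, 5)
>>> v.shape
(7, 7)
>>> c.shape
(7, 5, 7, 17)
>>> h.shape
(5, 3)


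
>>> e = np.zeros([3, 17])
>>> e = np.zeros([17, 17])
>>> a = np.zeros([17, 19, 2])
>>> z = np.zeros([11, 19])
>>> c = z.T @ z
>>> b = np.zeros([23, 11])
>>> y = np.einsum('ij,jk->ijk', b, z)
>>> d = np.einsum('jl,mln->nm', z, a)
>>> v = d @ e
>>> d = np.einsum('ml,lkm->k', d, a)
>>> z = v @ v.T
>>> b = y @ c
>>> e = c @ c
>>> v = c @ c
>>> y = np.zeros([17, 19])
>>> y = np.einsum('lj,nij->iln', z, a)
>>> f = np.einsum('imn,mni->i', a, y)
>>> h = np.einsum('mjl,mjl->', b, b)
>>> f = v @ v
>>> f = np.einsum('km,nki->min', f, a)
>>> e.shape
(19, 19)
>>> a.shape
(17, 19, 2)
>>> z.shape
(2, 2)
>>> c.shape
(19, 19)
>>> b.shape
(23, 11, 19)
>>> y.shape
(19, 2, 17)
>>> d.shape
(19,)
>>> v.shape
(19, 19)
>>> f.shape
(19, 2, 17)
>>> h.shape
()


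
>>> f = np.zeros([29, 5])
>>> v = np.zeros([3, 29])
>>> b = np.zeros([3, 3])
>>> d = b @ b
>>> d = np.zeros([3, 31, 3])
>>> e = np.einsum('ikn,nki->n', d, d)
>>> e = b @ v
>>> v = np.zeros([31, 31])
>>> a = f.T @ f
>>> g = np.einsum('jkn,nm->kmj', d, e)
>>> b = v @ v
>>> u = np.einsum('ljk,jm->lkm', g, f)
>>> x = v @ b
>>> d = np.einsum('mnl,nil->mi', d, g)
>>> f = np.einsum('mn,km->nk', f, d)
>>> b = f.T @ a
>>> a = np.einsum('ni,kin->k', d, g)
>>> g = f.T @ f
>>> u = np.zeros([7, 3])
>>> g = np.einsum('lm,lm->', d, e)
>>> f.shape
(5, 3)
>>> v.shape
(31, 31)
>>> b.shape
(3, 5)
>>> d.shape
(3, 29)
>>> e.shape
(3, 29)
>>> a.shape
(31,)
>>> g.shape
()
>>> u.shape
(7, 3)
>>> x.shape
(31, 31)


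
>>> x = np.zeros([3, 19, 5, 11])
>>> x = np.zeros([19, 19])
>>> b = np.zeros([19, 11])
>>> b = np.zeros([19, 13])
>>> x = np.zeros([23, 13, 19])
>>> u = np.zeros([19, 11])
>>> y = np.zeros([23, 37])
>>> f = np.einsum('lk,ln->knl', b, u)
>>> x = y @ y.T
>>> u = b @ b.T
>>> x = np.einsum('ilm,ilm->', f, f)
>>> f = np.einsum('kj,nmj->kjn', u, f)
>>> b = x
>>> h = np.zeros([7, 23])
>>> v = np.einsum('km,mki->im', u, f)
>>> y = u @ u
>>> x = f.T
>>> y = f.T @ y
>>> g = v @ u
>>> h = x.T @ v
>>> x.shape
(13, 19, 19)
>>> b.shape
()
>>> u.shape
(19, 19)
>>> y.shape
(13, 19, 19)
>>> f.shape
(19, 19, 13)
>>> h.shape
(19, 19, 19)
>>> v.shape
(13, 19)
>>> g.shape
(13, 19)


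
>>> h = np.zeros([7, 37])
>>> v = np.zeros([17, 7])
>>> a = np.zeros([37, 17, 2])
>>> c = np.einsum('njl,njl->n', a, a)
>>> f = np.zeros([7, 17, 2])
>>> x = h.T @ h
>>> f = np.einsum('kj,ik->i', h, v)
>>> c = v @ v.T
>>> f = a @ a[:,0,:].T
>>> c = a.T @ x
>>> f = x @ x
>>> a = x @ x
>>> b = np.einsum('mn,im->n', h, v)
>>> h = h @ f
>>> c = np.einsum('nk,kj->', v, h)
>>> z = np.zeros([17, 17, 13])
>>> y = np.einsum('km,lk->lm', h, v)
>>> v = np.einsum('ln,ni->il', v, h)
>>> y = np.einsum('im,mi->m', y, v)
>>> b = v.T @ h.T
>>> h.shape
(7, 37)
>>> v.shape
(37, 17)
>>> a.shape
(37, 37)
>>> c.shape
()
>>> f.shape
(37, 37)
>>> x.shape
(37, 37)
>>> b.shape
(17, 7)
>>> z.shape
(17, 17, 13)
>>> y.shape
(37,)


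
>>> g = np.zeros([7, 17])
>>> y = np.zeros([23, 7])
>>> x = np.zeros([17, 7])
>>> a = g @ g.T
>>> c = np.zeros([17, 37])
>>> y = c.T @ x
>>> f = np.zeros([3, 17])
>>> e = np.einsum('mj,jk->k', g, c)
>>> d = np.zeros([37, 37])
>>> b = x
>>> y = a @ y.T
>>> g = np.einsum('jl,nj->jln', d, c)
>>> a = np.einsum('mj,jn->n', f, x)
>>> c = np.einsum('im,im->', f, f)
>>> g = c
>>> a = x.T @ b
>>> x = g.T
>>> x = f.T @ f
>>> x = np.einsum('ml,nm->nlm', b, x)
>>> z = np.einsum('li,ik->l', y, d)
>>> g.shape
()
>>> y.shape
(7, 37)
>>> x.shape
(17, 7, 17)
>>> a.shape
(7, 7)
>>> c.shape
()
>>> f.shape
(3, 17)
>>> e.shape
(37,)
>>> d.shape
(37, 37)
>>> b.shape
(17, 7)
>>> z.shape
(7,)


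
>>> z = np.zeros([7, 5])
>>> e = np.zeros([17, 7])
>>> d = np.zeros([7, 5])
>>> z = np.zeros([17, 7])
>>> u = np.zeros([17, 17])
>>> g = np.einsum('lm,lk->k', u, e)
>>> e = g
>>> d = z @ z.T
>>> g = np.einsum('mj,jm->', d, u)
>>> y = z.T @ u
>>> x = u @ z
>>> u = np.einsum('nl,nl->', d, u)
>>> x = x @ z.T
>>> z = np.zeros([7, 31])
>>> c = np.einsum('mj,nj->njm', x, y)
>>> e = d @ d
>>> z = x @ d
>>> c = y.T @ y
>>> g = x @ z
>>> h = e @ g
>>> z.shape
(17, 17)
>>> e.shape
(17, 17)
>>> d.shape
(17, 17)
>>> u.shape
()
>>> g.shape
(17, 17)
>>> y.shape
(7, 17)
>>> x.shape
(17, 17)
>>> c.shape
(17, 17)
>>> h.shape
(17, 17)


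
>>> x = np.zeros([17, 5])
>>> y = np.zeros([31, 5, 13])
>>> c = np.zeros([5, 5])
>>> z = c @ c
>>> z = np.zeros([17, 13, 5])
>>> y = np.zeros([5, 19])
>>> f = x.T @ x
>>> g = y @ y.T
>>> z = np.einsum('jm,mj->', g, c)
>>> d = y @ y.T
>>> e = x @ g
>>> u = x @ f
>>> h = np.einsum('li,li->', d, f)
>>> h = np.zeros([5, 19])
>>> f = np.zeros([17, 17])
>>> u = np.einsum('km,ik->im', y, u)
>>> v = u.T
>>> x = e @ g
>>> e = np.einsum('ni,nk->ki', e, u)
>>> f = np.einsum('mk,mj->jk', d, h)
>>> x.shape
(17, 5)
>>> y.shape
(5, 19)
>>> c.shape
(5, 5)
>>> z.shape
()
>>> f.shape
(19, 5)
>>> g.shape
(5, 5)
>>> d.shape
(5, 5)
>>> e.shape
(19, 5)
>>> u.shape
(17, 19)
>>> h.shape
(5, 19)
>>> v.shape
(19, 17)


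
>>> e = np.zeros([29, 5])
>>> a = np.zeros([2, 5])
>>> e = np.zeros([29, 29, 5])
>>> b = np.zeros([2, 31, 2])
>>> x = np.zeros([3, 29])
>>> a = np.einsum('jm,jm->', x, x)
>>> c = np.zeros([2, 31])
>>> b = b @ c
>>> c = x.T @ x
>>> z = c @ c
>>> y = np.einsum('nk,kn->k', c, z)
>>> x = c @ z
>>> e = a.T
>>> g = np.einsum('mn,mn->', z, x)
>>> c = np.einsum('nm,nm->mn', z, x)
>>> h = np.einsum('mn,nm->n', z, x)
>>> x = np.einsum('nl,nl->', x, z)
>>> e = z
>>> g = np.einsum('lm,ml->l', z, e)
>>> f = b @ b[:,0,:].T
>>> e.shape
(29, 29)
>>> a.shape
()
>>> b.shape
(2, 31, 31)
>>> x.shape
()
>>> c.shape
(29, 29)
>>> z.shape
(29, 29)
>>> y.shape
(29,)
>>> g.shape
(29,)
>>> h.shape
(29,)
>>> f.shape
(2, 31, 2)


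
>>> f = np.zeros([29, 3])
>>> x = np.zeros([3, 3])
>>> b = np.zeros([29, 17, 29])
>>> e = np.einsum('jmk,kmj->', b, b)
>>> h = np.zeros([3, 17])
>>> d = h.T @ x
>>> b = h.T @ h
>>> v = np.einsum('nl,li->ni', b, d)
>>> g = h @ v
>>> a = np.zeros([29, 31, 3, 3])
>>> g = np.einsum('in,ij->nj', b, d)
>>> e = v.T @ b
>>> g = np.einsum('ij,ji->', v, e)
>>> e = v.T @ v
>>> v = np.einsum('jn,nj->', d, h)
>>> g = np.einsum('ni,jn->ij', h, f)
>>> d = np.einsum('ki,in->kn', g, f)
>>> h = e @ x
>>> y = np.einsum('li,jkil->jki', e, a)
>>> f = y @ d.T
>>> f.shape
(29, 31, 17)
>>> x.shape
(3, 3)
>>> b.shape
(17, 17)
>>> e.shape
(3, 3)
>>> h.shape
(3, 3)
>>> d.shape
(17, 3)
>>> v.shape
()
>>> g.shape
(17, 29)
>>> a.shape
(29, 31, 3, 3)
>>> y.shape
(29, 31, 3)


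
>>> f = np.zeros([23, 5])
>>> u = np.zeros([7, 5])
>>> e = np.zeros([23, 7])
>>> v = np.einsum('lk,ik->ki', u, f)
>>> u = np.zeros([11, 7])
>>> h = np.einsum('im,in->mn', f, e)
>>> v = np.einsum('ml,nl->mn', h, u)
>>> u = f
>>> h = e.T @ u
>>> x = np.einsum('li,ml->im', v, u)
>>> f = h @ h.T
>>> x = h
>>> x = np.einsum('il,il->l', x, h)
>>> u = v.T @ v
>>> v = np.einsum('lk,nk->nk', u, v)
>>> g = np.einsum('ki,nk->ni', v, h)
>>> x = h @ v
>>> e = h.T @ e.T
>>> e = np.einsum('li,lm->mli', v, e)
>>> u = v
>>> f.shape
(7, 7)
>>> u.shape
(5, 11)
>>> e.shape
(23, 5, 11)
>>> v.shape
(5, 11)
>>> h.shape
(7, 5)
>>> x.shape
(7, 11)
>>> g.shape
(7, 11)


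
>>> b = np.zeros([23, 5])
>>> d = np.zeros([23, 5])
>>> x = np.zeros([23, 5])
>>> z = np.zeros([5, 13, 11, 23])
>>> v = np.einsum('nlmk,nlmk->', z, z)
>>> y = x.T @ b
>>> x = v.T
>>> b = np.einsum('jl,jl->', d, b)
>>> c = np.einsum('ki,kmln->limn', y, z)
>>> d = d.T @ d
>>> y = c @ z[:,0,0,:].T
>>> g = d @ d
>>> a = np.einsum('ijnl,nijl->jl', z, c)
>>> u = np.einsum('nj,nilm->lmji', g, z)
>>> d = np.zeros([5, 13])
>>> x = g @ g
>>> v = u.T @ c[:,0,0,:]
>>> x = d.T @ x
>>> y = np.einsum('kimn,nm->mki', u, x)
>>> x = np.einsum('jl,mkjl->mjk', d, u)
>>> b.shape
()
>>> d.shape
(5, 13)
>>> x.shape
(11, 5, 23)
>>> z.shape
(5, 13, 11, 23)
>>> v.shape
(13, 5, 23, 23)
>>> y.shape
(5, 11, 23)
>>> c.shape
(11, 5, 13, 23)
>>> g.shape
(5, 5)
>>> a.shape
(13, 23)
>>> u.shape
(11, 23, 5, 13)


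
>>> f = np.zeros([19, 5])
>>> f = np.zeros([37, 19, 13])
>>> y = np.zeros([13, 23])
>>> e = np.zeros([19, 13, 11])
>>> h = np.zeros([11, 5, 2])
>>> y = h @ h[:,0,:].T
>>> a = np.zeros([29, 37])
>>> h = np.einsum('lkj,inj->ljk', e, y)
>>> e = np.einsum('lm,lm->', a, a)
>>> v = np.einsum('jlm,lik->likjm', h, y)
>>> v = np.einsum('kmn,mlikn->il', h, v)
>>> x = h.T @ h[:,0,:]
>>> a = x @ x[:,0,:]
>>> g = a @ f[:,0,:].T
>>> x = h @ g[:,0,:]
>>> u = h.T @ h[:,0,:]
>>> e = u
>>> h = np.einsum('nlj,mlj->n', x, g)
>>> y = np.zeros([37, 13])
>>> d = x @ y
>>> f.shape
(37, 19, 13)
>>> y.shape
(37, 13)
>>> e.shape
(13, 11, 13)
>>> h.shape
(19,)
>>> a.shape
(13, 11, 13)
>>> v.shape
(11, 5)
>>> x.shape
(19, 11, 37)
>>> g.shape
(13, 11, 37)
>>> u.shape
(13, 11, 13)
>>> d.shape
(19, 11, 13)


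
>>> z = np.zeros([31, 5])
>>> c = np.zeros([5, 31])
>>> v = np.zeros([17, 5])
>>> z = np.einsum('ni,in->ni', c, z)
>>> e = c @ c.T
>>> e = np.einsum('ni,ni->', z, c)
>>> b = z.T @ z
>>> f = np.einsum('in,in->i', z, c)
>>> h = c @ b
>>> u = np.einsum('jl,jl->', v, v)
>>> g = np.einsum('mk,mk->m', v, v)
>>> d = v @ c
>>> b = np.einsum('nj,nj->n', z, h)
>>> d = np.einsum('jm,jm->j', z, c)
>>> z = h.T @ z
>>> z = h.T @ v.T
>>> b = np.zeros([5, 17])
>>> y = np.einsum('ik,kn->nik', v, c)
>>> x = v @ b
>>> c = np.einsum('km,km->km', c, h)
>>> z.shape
(31, 17)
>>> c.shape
(5, 31)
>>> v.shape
(17, 5)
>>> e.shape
()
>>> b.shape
(5, 17)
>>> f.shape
(5,)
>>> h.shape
(5, 31)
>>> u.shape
()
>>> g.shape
(17,)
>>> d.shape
(5,)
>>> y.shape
(31, 17, 5)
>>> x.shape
(17, 17)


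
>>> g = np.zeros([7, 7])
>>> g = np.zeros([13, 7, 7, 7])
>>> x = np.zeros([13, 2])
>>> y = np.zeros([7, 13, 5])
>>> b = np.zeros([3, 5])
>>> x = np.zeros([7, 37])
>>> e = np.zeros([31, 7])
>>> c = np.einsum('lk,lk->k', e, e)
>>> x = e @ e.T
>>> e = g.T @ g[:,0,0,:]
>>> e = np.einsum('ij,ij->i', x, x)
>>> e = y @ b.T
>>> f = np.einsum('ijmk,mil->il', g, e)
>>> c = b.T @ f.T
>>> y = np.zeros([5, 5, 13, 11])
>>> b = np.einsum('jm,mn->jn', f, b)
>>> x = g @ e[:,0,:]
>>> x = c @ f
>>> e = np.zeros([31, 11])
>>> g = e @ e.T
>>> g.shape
(31, 31)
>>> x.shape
(5, 3)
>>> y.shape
(5, 5, 13, 11)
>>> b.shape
(13, 5)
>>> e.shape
(31, 11)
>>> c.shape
(5, 13)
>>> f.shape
(13, 3)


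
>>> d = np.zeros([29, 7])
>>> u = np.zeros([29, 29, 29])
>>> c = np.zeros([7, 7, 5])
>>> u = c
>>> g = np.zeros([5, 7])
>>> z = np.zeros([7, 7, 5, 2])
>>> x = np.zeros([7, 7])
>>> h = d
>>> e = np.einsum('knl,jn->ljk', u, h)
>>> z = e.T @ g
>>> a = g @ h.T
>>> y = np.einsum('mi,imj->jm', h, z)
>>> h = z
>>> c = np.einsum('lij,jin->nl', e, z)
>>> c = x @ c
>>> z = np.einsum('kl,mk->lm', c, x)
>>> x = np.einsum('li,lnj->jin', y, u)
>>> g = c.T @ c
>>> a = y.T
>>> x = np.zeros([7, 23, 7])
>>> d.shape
(29, 7)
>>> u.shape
(7, 7, 5)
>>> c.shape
(7, 5)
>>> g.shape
(5, 5)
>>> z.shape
(5, 7)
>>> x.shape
(7, 23, 7)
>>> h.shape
(7, 29, 7)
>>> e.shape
(5, 29, 7)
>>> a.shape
(29, 7)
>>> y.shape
(7, 29)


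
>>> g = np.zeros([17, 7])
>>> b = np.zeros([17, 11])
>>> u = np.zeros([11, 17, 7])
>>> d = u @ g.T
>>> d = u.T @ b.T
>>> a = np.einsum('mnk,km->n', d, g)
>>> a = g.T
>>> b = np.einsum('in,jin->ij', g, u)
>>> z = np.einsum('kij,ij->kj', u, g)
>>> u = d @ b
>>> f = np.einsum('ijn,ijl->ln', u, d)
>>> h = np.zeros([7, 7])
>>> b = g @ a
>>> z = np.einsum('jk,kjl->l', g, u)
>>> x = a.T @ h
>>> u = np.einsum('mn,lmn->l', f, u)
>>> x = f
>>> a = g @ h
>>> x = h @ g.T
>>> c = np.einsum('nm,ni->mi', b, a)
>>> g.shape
(17, 7)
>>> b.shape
(17, 17)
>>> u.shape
(7,)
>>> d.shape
(7, 17, 17)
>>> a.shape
(17, 7)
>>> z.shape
(11,)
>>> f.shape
(17, 11)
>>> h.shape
(7, 7)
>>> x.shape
(7, 17)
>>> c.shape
(17, 7)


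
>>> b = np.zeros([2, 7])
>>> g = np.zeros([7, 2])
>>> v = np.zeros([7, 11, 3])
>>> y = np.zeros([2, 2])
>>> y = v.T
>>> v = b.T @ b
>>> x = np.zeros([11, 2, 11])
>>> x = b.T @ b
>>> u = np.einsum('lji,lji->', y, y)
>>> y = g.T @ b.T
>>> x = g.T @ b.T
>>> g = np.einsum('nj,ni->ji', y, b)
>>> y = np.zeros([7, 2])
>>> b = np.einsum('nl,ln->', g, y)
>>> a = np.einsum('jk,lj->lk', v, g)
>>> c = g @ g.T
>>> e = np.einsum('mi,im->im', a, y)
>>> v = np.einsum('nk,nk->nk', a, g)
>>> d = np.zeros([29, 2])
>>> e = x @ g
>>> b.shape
()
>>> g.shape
(2, 7)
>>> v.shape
(2, 7)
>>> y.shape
(7, 2)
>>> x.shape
(2, 2)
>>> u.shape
()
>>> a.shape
(2, 7)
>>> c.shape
(2, 2)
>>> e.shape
(2, 7)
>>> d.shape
(29, 2)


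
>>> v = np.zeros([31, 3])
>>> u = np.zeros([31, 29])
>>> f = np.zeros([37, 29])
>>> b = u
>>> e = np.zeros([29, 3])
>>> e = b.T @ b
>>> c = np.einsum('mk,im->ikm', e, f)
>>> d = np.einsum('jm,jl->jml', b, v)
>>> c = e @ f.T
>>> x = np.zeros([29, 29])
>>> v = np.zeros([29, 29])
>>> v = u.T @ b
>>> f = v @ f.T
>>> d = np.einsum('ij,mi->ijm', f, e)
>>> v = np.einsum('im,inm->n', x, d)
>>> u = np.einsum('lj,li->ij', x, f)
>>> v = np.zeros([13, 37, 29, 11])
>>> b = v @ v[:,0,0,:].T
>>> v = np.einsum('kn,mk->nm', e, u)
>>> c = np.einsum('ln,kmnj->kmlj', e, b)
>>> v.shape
(29, 37)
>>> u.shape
(37, 29)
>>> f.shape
(29, 37)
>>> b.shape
(13, 37, 29, 13)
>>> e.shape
(29, 29)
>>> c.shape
(13, 37, 29, 13)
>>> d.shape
(29, 37, 29)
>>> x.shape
(29, 29)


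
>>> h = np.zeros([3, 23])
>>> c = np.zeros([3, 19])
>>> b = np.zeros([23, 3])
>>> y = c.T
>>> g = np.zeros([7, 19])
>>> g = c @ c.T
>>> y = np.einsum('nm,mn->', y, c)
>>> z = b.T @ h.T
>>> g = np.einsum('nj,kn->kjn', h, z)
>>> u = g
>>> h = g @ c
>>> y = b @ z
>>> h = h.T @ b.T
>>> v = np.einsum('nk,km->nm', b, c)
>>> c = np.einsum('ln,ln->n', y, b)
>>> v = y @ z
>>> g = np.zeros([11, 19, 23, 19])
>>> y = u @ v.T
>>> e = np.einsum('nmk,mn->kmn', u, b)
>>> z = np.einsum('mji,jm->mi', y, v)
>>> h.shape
(19, 23, 23)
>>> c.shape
(3,)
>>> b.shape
(23, 3)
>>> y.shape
(3, 23, 23)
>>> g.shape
(11, 19, 23, 19)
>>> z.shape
(3, 23)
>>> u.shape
(3, 23, 3)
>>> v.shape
(23, 3)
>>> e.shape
(3, 23, 3)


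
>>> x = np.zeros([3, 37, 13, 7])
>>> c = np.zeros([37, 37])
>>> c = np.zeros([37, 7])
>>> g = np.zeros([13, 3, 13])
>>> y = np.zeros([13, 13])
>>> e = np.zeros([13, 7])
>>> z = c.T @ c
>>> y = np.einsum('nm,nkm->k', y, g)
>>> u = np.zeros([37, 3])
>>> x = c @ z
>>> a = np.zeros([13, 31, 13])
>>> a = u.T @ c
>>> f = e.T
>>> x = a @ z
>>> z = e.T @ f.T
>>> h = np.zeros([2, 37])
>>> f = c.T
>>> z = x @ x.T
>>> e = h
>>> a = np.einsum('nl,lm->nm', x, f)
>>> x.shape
(3, 7)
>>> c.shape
(37, 7)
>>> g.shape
(13, 3, 13)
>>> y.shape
(3,)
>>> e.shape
(2, 37)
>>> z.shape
(3, 3)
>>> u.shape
(37, 3)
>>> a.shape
(3, 37)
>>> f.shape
(7, 37)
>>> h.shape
(2, 37)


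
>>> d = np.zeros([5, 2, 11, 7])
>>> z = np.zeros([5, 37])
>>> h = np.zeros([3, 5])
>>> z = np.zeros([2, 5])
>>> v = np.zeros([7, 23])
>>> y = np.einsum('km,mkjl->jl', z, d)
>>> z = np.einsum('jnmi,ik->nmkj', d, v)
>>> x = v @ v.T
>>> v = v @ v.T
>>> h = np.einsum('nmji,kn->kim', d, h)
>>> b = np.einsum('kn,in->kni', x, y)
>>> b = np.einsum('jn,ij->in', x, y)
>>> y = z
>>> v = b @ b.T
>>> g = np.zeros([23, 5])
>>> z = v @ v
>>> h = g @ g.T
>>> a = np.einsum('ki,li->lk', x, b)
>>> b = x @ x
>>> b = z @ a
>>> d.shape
(5, 2, 11, 7)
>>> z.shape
(11, 11)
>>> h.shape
(23, 23)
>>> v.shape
(11, 11)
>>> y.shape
(2, 11, 23, 5)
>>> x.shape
(7, 7)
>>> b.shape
(11, 7)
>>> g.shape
(23, 5)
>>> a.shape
(11, 7)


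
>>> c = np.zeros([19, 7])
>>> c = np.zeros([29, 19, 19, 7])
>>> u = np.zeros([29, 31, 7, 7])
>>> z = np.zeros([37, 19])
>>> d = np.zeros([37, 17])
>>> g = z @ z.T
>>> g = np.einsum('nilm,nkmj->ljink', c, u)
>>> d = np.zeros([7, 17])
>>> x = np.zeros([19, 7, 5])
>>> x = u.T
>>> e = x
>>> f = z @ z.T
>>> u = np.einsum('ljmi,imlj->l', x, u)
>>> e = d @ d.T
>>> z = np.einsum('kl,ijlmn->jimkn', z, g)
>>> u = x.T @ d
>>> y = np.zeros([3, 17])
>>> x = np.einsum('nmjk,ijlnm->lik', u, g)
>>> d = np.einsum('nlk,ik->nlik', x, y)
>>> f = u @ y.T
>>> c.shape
(29, 19, 19, 7)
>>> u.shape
(29, 31, 7, 17)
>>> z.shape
(7, 19, 29, 37, 31)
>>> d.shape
(19, 19, 3, 17)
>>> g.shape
(19, 7, 19, 29, 31)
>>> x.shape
(19, 19, 17)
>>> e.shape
(7, 7)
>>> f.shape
(29, 31, 7, 3)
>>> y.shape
(3, 17)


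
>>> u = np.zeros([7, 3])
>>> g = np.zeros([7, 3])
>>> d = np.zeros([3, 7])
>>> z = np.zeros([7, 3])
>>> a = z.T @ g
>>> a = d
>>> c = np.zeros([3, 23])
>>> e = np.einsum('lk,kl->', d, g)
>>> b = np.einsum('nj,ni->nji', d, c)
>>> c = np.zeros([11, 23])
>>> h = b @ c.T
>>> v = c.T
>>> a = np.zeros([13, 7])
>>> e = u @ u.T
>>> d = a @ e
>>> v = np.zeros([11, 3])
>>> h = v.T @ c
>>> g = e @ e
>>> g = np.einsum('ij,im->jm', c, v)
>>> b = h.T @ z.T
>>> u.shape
(7, 3)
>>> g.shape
(23, 3)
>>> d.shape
(13, 7)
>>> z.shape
(7, 3)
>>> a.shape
(13, 7)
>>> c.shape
(11, 23)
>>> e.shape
(7, 7)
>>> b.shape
(23, 7)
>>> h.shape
(3, 23)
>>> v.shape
(11, 3)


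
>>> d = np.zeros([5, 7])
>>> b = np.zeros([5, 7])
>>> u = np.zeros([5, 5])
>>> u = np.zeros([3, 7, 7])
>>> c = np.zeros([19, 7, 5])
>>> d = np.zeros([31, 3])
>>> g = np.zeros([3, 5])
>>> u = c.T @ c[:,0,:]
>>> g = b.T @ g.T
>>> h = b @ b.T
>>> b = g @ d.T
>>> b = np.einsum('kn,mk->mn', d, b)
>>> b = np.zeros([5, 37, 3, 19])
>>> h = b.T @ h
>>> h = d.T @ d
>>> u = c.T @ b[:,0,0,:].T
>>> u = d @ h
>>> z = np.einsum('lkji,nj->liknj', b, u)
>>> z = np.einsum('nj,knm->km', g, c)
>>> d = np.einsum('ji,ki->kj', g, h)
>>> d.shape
(3, 7)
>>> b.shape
(5, 37, 3, 19)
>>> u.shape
(31, 3)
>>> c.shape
(19, 7, 5)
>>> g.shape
(7, 3)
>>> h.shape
(3, 3)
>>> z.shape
(19, 5)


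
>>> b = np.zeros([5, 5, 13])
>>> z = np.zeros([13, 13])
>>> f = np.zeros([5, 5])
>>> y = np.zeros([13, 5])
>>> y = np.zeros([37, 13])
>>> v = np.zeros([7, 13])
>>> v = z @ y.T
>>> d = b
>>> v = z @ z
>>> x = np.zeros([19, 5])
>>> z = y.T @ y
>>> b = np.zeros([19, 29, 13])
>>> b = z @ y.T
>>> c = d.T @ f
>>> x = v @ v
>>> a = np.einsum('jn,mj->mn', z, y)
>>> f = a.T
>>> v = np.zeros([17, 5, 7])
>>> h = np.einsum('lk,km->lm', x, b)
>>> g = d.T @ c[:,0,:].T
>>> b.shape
(13, 37)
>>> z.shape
(13, 13)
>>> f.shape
(13, 37)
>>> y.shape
(37, 13)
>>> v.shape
(17, 5, 7)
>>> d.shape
(5, 5, 13)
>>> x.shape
(13, 13)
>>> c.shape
(13, 5, 5)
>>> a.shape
(37, 13)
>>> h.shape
(13, 37)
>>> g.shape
(13, 5, 13)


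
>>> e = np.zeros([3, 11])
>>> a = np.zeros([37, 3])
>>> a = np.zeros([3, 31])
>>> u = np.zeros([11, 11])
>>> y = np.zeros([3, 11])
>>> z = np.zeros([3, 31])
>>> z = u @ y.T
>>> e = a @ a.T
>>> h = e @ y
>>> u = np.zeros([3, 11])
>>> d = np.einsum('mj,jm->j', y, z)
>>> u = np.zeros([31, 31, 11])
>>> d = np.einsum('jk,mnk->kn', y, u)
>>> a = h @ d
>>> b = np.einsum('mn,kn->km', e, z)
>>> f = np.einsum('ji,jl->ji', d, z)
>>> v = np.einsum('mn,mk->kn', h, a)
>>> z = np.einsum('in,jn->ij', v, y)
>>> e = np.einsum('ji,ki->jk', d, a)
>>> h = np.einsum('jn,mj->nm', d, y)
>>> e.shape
(11, 3)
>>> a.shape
(3, 31)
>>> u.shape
(31, 31, 11)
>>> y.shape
(3, 11)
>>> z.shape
(31, 3)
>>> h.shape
(31, 3)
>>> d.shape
(11, 31)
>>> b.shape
(11, 3)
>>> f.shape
(11, 31)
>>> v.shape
(31, 11)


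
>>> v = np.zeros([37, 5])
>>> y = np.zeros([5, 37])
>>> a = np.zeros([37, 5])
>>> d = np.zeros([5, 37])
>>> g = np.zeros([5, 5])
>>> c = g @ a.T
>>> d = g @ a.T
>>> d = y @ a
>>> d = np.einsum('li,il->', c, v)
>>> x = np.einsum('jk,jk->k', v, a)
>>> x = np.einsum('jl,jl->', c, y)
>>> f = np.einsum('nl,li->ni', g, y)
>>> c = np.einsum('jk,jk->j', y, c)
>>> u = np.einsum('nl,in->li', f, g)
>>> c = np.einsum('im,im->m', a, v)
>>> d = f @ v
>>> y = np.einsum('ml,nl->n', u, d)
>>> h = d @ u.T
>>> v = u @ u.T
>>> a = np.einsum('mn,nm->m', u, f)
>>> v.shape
(37, 37)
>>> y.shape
(5,)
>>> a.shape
(37,)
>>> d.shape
(5, 5)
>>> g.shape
(5, 5)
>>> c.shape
(5,)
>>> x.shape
()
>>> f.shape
(5, 37)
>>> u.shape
(37, 5)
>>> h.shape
(5, 37)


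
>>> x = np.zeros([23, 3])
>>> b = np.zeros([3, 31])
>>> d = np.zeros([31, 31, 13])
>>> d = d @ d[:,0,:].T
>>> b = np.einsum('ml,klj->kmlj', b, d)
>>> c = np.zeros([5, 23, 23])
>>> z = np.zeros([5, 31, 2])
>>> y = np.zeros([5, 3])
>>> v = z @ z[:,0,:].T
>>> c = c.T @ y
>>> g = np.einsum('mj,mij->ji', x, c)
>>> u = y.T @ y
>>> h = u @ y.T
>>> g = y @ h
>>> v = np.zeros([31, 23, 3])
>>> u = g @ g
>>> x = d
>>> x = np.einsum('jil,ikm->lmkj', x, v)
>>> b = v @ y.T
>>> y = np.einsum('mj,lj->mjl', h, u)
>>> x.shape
(31, 3, 23, 31)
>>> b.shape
(31, 23, 5)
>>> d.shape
(31, 31, 31)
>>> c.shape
(23, 23, 3)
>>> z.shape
(5, 31, 2)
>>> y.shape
(3, 5, 5)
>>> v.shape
(31, 23, 3)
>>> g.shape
(5, 5)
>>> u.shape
(5, 5)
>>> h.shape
(3, 5)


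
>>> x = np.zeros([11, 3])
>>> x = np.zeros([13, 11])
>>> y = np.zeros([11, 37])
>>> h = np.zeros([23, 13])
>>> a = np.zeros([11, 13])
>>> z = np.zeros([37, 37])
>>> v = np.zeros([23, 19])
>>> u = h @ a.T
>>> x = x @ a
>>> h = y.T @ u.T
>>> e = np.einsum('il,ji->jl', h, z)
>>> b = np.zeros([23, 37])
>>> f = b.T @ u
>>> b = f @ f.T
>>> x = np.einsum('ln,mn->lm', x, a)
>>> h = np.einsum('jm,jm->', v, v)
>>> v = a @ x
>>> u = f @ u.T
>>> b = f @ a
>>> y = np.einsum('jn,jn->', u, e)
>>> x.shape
(13, 11)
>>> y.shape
()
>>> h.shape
()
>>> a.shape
(11, 13)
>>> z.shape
(37, 37)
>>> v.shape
(11, 11)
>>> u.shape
(37, 23)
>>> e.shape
(37, 23)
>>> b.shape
(37, 13)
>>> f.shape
(37, 11)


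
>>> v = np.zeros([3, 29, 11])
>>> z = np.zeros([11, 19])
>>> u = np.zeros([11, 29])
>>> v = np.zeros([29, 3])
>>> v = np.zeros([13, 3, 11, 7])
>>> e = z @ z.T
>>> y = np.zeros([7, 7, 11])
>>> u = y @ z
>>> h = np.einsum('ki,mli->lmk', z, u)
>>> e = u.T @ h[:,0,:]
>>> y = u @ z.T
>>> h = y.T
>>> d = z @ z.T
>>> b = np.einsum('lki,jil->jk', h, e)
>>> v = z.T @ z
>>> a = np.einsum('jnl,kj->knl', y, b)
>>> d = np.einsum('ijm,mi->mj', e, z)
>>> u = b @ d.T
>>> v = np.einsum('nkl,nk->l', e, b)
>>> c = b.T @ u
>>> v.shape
(11,)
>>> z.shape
(11, 19)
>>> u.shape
(19, 11)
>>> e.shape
(19, 7, 11)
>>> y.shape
(7, 7, 11)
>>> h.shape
(11, 7, 7)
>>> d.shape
(11, 7)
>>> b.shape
(19, 7)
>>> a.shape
(19, 7, 11)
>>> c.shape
(7, 11)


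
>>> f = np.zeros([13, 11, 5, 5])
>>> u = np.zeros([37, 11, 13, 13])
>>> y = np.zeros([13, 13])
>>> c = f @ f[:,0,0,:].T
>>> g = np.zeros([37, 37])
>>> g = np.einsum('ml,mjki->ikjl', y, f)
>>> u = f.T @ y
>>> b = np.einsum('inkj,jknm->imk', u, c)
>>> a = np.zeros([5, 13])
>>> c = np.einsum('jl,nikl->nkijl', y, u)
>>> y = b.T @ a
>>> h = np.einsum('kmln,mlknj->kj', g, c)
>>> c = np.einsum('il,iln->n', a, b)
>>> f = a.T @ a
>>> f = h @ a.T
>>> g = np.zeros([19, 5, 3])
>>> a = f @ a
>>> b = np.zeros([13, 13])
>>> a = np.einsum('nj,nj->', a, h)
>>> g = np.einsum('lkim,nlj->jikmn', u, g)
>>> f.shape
(5, 5)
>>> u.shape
(5, 5, 11, 13)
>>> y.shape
(11, 13, 13)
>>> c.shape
(11,)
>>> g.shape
(3, 11, 5, 13, 19)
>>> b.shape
(13, 13)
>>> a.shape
()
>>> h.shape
(5, 13)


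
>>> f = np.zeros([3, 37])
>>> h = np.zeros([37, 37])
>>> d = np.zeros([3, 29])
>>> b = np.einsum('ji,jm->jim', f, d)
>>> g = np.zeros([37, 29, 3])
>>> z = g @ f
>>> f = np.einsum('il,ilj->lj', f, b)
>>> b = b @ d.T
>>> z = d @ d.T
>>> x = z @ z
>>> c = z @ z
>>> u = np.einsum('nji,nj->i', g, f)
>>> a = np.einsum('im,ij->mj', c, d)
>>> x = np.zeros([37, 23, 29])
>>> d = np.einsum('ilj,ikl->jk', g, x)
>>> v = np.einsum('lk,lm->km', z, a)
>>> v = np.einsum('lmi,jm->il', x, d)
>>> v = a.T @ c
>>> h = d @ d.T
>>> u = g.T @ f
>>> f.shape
(37, 29)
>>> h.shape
(3, 3)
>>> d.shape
(3, 23)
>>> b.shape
(3, 37, 3)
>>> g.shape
(37, 29, 3)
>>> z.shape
(3, 3)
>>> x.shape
(37, 23, 29)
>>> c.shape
(3, 3)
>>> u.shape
(3, 29, 29)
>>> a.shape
(3, 29)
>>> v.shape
(29, 3)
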